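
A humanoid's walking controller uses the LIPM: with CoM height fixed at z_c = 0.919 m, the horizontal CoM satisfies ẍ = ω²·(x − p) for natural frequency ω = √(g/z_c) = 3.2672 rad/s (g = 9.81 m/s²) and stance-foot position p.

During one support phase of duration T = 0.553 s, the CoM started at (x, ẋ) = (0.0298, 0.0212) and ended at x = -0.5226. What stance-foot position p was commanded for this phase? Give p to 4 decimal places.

ωT = 3.2672·0.553 = 1.806762; cosh(ωT) = 3.127438, sinh(ωT) = 2.963253
x(T) = p + (x₀−p)·cosh(ωT) + (ẋ₀/ω)·sinh(ωT) ⇒ p·(1 − cosh) = x(T) − x₀·cosh − (ẋ₀/ω)·sinh
numerator   = -0.5226 − (0.0298)·3.127438 − (0.0212/3.2672)·2.963253 = -0.635025
denominator = 1 − 3.127438 = -2.127438
p = -0.635025 / -2.127438 = 0.2985

p = 0.2985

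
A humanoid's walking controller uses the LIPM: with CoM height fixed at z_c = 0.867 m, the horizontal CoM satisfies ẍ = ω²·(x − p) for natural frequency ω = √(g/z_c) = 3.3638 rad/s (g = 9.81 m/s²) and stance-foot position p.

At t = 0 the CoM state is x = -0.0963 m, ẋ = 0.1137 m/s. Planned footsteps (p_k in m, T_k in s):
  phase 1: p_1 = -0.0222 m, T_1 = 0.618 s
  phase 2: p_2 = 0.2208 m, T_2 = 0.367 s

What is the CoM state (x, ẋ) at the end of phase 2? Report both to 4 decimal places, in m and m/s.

phase 1: p=-0.0222, T=0.618, ωT=2.078828, cosh=4.060087, sinh=3.935010; start (x,ẋ)=(-0.096300, 0.113700) → end (x,ẋ)=(-0.190045, -0.519199)
phase 2: p=0.2208, T=0.367, ωT=1.234515, cosh=1.863843, sinh=1.572867; start (x,ẋ)=(-0.190045, -0.519199) → end (x,ẋ)=(-0.787721, -3.141408)

x = -0.7877, ẋ = -3.1414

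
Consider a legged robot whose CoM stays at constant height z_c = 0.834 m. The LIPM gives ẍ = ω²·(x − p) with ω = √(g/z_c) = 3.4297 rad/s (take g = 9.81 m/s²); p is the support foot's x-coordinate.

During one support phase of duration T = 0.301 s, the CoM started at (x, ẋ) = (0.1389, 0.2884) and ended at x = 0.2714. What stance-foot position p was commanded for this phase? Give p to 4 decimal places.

ωT = 3.4297·0.301 = 1.032340; cosh(ωT) = 1.581900, sinh(ωT) = 1.225727
x(T) = p + (x₀−p)·cosh(ωT) + (ẋ₀/ω)·sinh(ωT) ⇒ p·(1 − cosh) = x(T) − x₀·cosh − (ẋ₀/ω)·sinh
numerator   = 0.2714 − (0.1389)·1.581900 − (0.2884/3.4297)·1.225727 = -0.051396
denominator = 1 − 1.581900 = -0.581900
p = -0.051396 / -0.581900 = 0.0883

p = 0.0883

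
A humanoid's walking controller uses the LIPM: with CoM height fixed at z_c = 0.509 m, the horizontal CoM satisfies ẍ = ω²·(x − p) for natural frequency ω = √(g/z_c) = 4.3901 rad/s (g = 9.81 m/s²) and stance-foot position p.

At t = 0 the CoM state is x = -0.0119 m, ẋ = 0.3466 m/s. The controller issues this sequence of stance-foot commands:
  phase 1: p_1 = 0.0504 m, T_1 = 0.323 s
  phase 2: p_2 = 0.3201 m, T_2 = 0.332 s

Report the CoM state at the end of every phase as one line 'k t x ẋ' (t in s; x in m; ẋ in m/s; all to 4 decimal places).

1 0.3230 0.0677 0.2260
2 0.6550 -0.1469 -1.7393

phase 1: p=0.0504, T=0.323, ωT=1.418002, cosh=2.185531, sinh=1.943333; start (x,ẋ)=(-0.011900, 0.346600) → end (x,ẋ)=(0.067668, 0.225997)
phase 2: p=0.3201, T=0.332, ωT=1.457513, cosh=2.264040, sinh=2.031225; start (x,ẋ)=(0.067668, 0.225997) → end (x,ẋ)=(-0.146850, -1.739338)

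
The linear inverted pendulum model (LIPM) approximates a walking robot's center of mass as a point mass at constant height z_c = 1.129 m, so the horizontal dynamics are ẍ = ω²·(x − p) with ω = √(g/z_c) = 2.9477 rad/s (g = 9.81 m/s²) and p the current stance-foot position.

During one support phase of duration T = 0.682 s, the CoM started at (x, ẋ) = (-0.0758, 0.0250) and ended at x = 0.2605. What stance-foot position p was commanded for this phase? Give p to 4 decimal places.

p = -0.1848

ωT = 2.9477·0.682 = 2.010331; cosh(ωT) = 3.799868, sinh(ωT) = 3.665923
x(T) = p + (x₀−p)·cosh(ωT) + (ẋ₀/ω)·sinh(ωT) ⇒ p·(1 − cosh) = x(T) − x₀·cosh − (ẋ₀/ω)·sinh
numerator   = 0.2605 − (-0.0758)·3.799868 − (0.0250/2.9477)·3.665923 = 0.517439
denominator = 1 − 3.799868 = -2.799868
p = 0.517439 / -2.799868 = -0.1848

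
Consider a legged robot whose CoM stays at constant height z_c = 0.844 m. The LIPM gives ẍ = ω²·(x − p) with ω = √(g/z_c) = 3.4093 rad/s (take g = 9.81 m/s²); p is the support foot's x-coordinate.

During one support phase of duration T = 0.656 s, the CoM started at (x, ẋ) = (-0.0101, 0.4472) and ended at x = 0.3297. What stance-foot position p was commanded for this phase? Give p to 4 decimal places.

p = 0.0614

ωT = 3.4093·0.656 = 2.236501; cosh(ωT) = 4.733676, sinh(ωT) = 4.626844
x(T) = p + (x₀−p)·cosh(ωT) + (ẋ₀/ω)·sinh(ωT) ⇒ p·(1 − cosh) = x(T) − x₀·cosh − (ẋ₀/ω)·sinh
numerator   = 0.3297 − (-0.0101)·4.733676 − (0.4472/3.4093)·4.626844 = -0.229396
denominator = 1 − 4.733676 = -3.733676
p = -0.229396 / -3.733676 = 0.0614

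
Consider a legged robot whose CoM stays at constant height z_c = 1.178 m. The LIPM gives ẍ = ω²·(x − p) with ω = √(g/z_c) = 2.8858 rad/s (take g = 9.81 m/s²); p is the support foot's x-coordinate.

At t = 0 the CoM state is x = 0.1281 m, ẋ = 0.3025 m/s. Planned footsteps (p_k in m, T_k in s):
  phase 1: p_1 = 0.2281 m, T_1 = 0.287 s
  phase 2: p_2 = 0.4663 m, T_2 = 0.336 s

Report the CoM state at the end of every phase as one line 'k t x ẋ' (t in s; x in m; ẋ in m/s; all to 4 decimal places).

1 0.2870 0.1889 0.1450
2 0.6230 0.1047 -0.6850

phase 1: p=0.2281, T=0.287, ωT=0.828225, cosh=1.363037, sinh=0.926213; start (x,ẋ)=(0.128100, 0.302500) → end (x,ẋ)=(0.188885, 0.145032)
phase 2: p=0.4663, T=0.336, ωT=0.969629, cosh=1.508095, sinh=1.128871; start (x,ẋ)=(0.188885, 0.145032) → end (x,ẋ)=(0.104666, -0.685010)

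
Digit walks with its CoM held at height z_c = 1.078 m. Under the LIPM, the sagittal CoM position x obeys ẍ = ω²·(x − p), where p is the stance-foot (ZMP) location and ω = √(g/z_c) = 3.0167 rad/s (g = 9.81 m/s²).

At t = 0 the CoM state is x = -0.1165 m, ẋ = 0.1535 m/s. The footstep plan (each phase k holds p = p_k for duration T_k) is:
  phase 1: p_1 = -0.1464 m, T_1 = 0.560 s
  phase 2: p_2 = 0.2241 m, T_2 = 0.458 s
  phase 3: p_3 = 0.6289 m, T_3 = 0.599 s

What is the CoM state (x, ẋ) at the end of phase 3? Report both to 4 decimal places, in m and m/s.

phase 1: p=-0.1464, T=0.560, ωT=1.689352, cosh=2.800305, sinh=2.615665; start (x,ẋ)=(-0.116500, 0.153500) → end (x,ẋ)=(0.070423, 0.665778)
phase 2: p=0.2241, T=0.458, ωT=1.381649, cosh=2.116312, sinh=1.865148; start (x,ẋ)=(0.070423, 0.665778) → end (x,ẋ)=(0.310505, 0.544317)
phase 3: p=0.6289, T=0.599, ωT=1.807003, cosh=3.128154, sinh=2.964009; start (x,ẋ)=(0.310505, 0.544317) → end (x,ẋ)=(0.167721, -1.144229)

x = 0.1677, ẋ = -1.1442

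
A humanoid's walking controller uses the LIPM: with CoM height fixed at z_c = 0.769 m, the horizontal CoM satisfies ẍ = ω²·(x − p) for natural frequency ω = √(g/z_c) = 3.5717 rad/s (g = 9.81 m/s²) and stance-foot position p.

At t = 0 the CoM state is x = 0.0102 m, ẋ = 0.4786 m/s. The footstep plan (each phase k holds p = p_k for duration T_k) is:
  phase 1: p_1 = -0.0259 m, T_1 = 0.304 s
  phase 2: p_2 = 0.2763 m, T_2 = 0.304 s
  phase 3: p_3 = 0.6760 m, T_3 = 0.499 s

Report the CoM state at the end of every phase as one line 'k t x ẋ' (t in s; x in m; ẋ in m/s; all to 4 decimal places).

1 0.3040 0.2095 0.9587
2 0.6080 0.5182 1.2684
3 1.1070 1.2194 2.2492

phase 1: p=-0.0259, T=0.304, ωT=1.085797, cosh=1.649716, sinh=1.312083; start (x,ẋ)=(0.010200, 0.478600) → end (x,ẋ)=(0.209471, 0.958732)
phase 2: p=0.2763, T=0.304, ωT=1.085797, cosh=1.649716, sinh=1.312083; start (x,ẋ)=(0.209471, 0.958732) → end (x,ẋ)=(0.518246, 1.268450)
phase 3: p=0.6760, T=0.499, ωT=1.782278, cosh=3.055818, sinh=2.887564; start (x,ẋ)=(0.518246, 1.268450) → end (x,ẋ)=(1.219420, 2.249158)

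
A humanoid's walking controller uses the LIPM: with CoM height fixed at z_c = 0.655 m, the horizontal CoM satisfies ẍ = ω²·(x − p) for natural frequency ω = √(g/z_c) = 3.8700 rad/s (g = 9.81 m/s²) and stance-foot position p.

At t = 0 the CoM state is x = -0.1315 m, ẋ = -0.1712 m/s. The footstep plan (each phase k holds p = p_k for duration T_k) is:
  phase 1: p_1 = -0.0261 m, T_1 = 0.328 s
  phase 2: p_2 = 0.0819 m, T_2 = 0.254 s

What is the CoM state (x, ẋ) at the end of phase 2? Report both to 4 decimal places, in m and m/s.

x = -0.7974, ẋ = -3.2214

phase 1: p=-0.0261, T=0.328, ωT=1.269360, cosh=1.919793, sinh=1.638781; start (x,ẋ)=(-0.131500, -0.171200) → end (x,ẋ)=(-0.300942, -0.997124)
phase 2: p=0.0819, T=0.254, ωT=0.982980, cosh=1.523301, sinh=1.149107; start (x,ẋ)=(-0.300942, -0.997124) → end (x,ẋ)=(-0.797357, -3.221436)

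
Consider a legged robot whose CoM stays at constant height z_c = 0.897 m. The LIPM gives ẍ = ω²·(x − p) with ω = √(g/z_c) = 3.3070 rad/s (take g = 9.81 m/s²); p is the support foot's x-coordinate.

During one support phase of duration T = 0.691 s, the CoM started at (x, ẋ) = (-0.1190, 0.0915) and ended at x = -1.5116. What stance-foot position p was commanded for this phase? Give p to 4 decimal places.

p = 0.2662

ωT = 3.3070·0.691 = 2.285137; cosh(ωT) = 4.964396, sinh(ωT) = 4.862636
x(T) = p + (x₀−p)·cosh(ωT) + (ẋ₀/ω)·sinh(ωT) ⇒ p·(1 − cosh) = x(T) − x₀·cosh − (ẋ₀/ω)·sinh
numerator   = -1.5116 − (-0.1190)·4.964396 − (0.0915/3.3070)·4.862636 = -1.055379
denominator = 1 − 4.964396 = -3.964396
p = -1.055379 / -3.964396 = 0.2662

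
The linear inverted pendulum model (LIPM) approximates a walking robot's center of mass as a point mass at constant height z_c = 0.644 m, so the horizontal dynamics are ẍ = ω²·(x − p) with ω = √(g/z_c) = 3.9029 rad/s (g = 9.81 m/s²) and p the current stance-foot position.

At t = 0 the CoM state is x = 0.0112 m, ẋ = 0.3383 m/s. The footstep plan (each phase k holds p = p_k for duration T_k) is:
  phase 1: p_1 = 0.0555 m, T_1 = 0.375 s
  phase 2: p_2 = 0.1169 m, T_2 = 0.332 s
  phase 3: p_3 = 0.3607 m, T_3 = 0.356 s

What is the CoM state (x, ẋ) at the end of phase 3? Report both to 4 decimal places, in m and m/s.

x = 0.7305, ẋ = 1.7047

phase 1: p=0.0555, T=0.375, ωT=1.463588, cosh=2.276420, sinh=2.045015; start (x,ẋ)=(0.011200, 0.338300) → end (x,ẋ)=(0.131915, 0.416533)
phase 2: p=0.1169, T=0.332, ωT=1.295763, cosh=1.963736, sinh=1.690047; start (x,ẋ)=(0.131915, 0.416533) → end (x,ẋ)=(0.326753, 0.916999)
phase 3: p=0.3607, T=0.356, ωT=1.389432, cosh=2.130894, sinh=1.881678; start (x,ẋ)=(0.326753, 0.916999) → end (x,ẋ)=(0.730470, 1.704724)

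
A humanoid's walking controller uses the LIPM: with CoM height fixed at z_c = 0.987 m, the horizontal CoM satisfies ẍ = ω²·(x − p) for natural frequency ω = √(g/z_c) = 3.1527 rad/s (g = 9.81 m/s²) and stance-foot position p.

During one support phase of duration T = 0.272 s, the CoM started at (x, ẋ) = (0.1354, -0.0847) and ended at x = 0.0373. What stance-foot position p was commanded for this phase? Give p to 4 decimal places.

ωT = 3.1527·0.272 = 0.857534; cosh(ωT) = 1.390774, sinh(ωT) = 0.966567
x(T) = p + (x₀−p)·cosh(ωT) + (ẋ₀/ω)·sinh(ωT) ⇒ p·(1 − cosh) = x(T) − x₀·cosh − (ẋ₀/ω)·sinh
numerator   = 0.0373 − (0.1354)·1.390774 − (-0.0847/3.1527)·0.966567 = -0.125043
denominator = 1 − 1.390774 = -0.390774
p = -0.125043 / -0.390774 = 0.3200

p = 0.3200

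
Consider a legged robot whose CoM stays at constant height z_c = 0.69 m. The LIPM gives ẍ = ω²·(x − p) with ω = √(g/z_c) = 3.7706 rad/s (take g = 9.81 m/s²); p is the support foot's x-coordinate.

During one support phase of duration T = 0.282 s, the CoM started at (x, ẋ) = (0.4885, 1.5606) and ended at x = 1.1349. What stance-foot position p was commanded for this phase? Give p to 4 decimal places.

ωT = 3.7706·0.282 = 1.063309; cosh(ωT) = 1.620625, sinh(ωT) = 1.275314
x(T) = p + (x₀−p)·cosh(ωT) + (ẋ₀/ω)·sinh(ωT) ⇒ p·(1 − cosh) = x(T) − x₀·cosh − (ẋ₀/ω)·sinh
numerator   = 1.1349 − (0.4885)·1.620625 − (1.5606/3.7706)·1.275314 = -0.184610
denominator = 1 − 1.620625 = -0.620625
p = -0.184610 / -0.620625 = 0.2975

p = 0.2975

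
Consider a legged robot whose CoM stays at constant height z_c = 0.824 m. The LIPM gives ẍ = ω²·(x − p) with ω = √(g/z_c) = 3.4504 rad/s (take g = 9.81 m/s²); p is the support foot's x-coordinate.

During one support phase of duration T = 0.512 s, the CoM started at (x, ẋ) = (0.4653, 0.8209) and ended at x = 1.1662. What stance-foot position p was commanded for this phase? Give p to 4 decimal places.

p = 0.4528

ωT = 3.4504·0.512 = 1.766605; cosh(ωT) = 3.010933, sinh(ωT) = 2.840021
x(T) = p + (x₀−p)·cosh(ωT) + (ẋ₀/ω)·sinh(ωT) ⇒ p·(1 − cosh) = x(T) − x₀·cosh − (ẋ₀/ω)·sinh
numerator   = 1.1662 − (0.4653)·3.010933 − (0.8209/3.4504)·2.840021 = -0.910469
denominator = 1 − 3.010933 = -2.010933
p = -0.910469 / -2.010933 = 0.4528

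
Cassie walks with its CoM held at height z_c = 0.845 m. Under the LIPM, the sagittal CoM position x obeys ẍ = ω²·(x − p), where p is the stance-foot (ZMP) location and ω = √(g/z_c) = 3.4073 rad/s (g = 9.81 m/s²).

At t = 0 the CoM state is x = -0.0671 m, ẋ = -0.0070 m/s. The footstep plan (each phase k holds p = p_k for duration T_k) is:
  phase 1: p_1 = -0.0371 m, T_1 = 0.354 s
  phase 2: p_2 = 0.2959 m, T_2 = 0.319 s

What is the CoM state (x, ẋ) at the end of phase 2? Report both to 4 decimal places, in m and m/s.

x = -0.4141, ẋ = -2.0270

phase 1: p=-0.0371, T=0.354, ωT=1.206184, cosh=1.820025, sinh=1.520688; start (x,ẋ)=(-0.067100, -0.007000) → end (x,ẋ)=(-0.094825, -0.168183)
phase 2: p=0.2959, T=0.319, ωT=1.086929, cosh=1.651202, sinh=1.313951; start (x,ẋ)=(-0.094825, -0.168183) → end (x,ẋ)=(-0.414122, -2.026990)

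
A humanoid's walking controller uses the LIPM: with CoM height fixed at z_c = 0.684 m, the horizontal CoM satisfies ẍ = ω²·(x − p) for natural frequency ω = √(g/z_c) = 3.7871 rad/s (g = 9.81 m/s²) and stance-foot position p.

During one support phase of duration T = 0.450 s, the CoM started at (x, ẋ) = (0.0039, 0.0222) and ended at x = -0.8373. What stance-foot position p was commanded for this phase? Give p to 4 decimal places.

p = 0.4697

ωT = 3.7871·0.450 = 1.704195; cosh(ωT) = 2.839439, sinh(ωT) = 2.657520
x(T) = p + (x₀−p)·cosh(ωT) + (ẋ₀/ω)·sinh(ωT) ⇒ p·(1 − cosh) = x(T) − x₀·cosh − (ẋ₀/ω)·sinh
numerator   = -0.8373 − (0.0039)·2.839439 − (0.0222/3.7871)·2.657520 = -0.863952
denominator = 1 − 2.839439 = -1.839439
p = -0.863952 / -1.839439 = 0.4697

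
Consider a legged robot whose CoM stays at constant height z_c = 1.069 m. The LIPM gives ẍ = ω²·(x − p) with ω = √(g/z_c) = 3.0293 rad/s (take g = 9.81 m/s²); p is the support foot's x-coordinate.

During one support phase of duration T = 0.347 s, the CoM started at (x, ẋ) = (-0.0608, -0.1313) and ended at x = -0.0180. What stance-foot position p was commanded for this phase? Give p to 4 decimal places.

p = -0.2214

ωT = 3.0293·0.347 = 1.051167; cosh(ωT) = 1.605259, sinh(ωT) = 1.255729
x(T) = p + (x₀−p)·cosh(ωT) + (ẋ₀/ω)·sinh(ωT) ⇒ p·(1 − cosh) = x(T) − x₀·cosh − (ẋ₀/ω)·sinh
numerator   = -0.0180 − (-0.0608)·1.605259 − (-0.1313/3.0293)·1.255729 = 0.134027
denominator = 1 − 1.605259 = -0.605259
p = 0.134027 / -0.605259 = -0.2214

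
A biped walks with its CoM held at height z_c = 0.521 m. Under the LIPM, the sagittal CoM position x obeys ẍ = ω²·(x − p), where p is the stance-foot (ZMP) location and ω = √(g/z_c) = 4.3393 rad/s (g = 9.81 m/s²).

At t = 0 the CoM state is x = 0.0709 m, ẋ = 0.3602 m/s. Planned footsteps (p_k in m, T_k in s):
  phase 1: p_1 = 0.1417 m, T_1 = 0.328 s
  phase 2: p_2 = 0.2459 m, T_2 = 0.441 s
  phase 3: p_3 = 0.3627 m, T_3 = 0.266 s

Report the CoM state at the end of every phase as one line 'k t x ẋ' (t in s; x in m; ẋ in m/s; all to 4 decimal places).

1 0.3280 0.1485 0.1903
2 0.7690 0.0541 -0.7419
3 1.0350 -0.4195 -3.2059

phase 1: p=0.1417, T=0.328, ωT=1.423290, cosh=2.195838, sinh=1.954918; start (x,ẋ)=(0.070900, 0.360200) → end (x,ẋ)=(0.148510, 0.190346)
phase 2: p=0.2459, T=0.441, ωT=1.913631, cosh=3.462600, sinh=3.315056; start (x,ẋ)=(0.148510, 0.190346) → end (x,ẋ)=(0.054095, -0.741864)
phase 3: p=0.3627, T=0.266, ωT=1.154254, cosh=1.743474, sinh=1.428182; start (x,ẋ)=(0.054095, -0.741864) → end (x,ẋ)=(-0.419513, -3.205945)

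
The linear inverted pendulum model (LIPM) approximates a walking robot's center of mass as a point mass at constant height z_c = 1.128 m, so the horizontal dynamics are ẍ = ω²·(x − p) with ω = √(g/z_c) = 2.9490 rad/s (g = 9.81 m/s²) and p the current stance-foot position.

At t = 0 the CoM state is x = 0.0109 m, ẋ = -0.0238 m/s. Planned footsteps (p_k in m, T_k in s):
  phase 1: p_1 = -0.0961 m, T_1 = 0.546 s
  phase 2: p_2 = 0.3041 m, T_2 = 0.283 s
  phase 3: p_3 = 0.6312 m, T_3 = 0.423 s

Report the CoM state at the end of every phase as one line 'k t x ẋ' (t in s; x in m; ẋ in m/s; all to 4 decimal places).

phase 1: p=-0.0961, T=0.546, ωT=1.610154, cosh=2.601719, sinh=2.401862; start (x,ẋ)=(0.010900, -0.023800) → end (x,ẋ)=(0.162900, 0.695970)
phase 2: p=0.3041, T=0.283, ωT=0.834567, cosh=1.368939, sinh=0.934877; start (x,ẋ)=(0.162900, 0.695970) → end (x,ẋ)=(0.331438, 0.563458)
phase 3: p=0.6312, T=0.423, ωT=1.247427, cosh=1.884308, sinh=1.597065; start (x,ẋ)=(0.331438, 0.563458) → end (x,ẋ)=(0.371504, -0.350073)

1 0.5460 0.1629 0.6960
2 0.8290 0.3314 0.5635
3 1.2520 0.3715 -0.3501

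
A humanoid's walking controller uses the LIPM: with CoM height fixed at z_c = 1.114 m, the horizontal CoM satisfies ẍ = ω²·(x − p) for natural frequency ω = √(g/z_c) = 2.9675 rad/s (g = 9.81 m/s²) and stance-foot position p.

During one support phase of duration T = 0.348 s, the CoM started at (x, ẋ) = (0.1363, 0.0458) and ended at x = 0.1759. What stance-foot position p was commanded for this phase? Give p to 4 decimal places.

p = 0.1008

ωT = 2.9675·0.348 = 1.032690; cosh(ωT) = 1.582329, sinh(ωT) = 1.226281
x(T) = p + (x₀−p)·cosh(ωT) + (ẋ₀/ω)·sinh(ωT) ⇒ p·(1 − cosh) = x(T) − x₀·cosh − (ẋ₀/ω)·sinh
numerator   = 0.1759 − (0.1363)·1.582329 − (0.0458/2.9675)·1.226281 = -0.058698
denominator = 1 − 1.582329 = -0.582329
p = -0.058698 / -0.582329 = 0.1008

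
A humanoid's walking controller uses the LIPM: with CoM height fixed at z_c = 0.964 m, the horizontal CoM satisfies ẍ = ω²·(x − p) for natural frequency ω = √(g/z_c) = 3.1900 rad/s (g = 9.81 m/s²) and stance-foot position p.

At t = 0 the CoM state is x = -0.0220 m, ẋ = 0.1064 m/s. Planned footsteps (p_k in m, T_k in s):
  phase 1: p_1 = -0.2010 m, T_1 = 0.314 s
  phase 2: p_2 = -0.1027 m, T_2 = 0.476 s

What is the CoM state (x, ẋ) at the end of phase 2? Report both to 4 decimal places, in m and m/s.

phase 1: p=-0.2010, T=0.314, ωT=1.001660, cosh=1.545034, sinh=1.177764; start (x,ẋ)=(-0.022000, 0.106400) → end (x,ẋ)=(0.114844, 0.836907)
phase 2: p=-0.1027, T=0.476, ωT=1.518440, cosh=2.392076, sinh=2.173022; start (x,ẋ)=(0.114844, 0.836907) → end (x,ẋ)=(0.987782, 3.509950)

x = 0.9878, ẋ = 3.5099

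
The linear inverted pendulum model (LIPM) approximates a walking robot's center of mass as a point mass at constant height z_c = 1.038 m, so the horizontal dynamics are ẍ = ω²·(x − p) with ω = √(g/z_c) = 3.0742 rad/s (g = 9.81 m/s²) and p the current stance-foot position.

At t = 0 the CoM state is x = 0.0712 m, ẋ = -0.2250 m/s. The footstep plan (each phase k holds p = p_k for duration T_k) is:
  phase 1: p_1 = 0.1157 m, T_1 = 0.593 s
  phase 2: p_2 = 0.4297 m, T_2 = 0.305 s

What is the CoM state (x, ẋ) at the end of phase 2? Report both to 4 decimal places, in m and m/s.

phase 1: p=0.1157, T=0.593, ωT=1.823001, cosh=3.175973, sinh=3.014433; start (x,ẋ)=(0.071200, -0.225000) → end (x,ẋ)=(-0.246256, -1.126974)
phase 2: p=0.4297, T=0.305, ωT=0.937631, cosh=1.472739, sinh=1.081185; start (x,ẋ)=(-0.246256, -1.126974) → end (x,ẋ)=(-0.962160, -3.906468)

x = -0.9622, ẋ = -3.9065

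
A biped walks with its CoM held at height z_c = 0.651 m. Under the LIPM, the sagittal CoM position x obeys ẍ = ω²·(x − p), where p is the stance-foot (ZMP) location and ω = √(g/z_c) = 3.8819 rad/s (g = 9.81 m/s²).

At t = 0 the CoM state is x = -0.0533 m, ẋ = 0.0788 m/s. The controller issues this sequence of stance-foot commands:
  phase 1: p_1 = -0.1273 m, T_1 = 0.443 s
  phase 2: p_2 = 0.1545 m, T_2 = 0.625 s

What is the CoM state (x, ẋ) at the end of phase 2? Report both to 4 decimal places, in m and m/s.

x = 1.5267, ẋ = 5.4200

phase 1: p=-0.1273, T=0.443, ωT=1.719682, cosh=2.880937, sinh=2.701814; start (x,ẋ)=(-0.053300, 0.078800) → end (x,ẋ)=(0.140734, 1.003143)
phase 2: p=0.1545, T=0.625, ωT=2.426188, cosh=5.702016, sinh=5.613643; start (x,ẋ)=(0.140734, 1.003143) → end (x,ẋ)=(1.526660, 5.419960)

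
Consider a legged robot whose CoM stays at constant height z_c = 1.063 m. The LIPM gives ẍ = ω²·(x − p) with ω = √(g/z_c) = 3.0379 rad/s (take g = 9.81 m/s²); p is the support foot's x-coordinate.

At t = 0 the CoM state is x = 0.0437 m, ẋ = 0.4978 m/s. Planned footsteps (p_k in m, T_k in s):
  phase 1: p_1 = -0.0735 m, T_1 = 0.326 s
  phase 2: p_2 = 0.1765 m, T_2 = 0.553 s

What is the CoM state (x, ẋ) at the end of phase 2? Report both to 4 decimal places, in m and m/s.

phase 1: p=-0.0735, T=0.326, ωT=0.990355, cosh=1.531818, sinh=1.160373; start (x,ẋ)=(0.043700, 0.497800) → end (x,ẋ)=(0.296172, 1.175680)
phase 2: p=0.1765, T=0.553, ωT=1.679959, cosh=2.775858, sinh=2.589476; start (x,ẋ)=(0.296172, 1.175680) → end (x,ẋ)=(1.510830, 4.204926)

x = 1.5108, ẋ = 4.2049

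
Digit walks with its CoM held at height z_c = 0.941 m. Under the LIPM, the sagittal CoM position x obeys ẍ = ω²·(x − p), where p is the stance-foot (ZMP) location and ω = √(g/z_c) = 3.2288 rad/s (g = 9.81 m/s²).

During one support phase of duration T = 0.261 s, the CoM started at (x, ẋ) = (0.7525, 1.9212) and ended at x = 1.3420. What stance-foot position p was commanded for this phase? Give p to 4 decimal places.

p = 0.6819

ωT = 3.2288·0.261 = 0.842717; cosh(ωT) = 1.376604, sinh(ωT) = 0.946065
x(T) = p + (x₀−p)·cosh(ωT) + (ẋ₀/ω)·sinh(ωT) ⇒ p·(1 − cosh) = x(T) − x₀·cosh − (ẋ₀/ω)·sinh
numerator   = 1.3420 − (0.7525)·1.376604 − (1.9212/3.2288)·0.946065 = -0.256822
denominator = 1 − 1.376604 = -0.376604
p = -0.256822 / -0.376604 = 0.6819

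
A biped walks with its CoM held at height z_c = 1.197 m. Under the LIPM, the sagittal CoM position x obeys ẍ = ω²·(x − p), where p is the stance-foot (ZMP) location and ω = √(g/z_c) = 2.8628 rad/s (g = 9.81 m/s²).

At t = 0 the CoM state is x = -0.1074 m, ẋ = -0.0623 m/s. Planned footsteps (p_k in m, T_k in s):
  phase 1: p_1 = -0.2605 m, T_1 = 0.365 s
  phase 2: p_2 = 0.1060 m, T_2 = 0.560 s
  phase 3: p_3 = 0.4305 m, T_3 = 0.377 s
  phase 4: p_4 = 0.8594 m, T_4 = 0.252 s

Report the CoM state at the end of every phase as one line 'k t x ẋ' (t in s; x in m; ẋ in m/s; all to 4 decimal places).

1 0.3650 -0.0430 0.4465
2 0.9250 0.0925 0.1371
3 1.3020 -0.0619 -1.0343
4 1.5540 -0.5961 -3.3876

phase 1: p=-0.2605, T=0.365, ωT=1.044922, cosh=1.597448, sinh=1.245729; start (x,ẋ)=(-0.107400, -0.062300) → end (x,ẋ)=(-0.043040, 0.446475)
phase 2: p=0.1060, T=0.560, ωT=1.603168, cosh=2.585003, sinh=2.383745; start (x,ẋ)=(-0.043040, 0.446475) → end (x,ẋ)=(0.092494, 0.137062)
phase 3: p=0.4305, T=0.377, ωT=1.079276, cosh=1.641194, sinh=1.301353; start (x,ẋ)=(0.092494, 0.137062) → end (x,ẋ)=(-0.061929, -1.034300)
phase 4: p=0.8594, T=0.252, ωT=0.721426, cosh=1.271711, sinh=0.785653; start (x,ẋ)=(-0.061929, -1.034300) → end (x,ẋ)=(-0.596113, -3.387554)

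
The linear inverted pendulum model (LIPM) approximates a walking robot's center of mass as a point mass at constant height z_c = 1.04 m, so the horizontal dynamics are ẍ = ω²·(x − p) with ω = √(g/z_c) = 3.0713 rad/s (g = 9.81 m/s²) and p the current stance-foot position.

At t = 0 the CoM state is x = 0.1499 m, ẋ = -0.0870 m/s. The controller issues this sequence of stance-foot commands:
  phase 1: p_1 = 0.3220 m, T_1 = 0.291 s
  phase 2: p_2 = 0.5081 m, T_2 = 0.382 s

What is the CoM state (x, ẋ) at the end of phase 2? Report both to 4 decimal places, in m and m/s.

phase 1: p=0.3220, T=0.291, ωT=0.893748, cosh=1.426697, sinh=1.017578; start (x,ẋ)=(0.149900, -0.087000) → end (x,ẋ)=(0.047641, -0.661984)
phase 2: p=0.5081, T=0.382, ωT=1.173237, cosh=1.770901, sinh=1.461537; start (x,ẋ)=(0.047641, -0.661984) → end (x,ẋ)=(-0.622346, -3.239226)

x = -0.6223, ẋ = -3.2392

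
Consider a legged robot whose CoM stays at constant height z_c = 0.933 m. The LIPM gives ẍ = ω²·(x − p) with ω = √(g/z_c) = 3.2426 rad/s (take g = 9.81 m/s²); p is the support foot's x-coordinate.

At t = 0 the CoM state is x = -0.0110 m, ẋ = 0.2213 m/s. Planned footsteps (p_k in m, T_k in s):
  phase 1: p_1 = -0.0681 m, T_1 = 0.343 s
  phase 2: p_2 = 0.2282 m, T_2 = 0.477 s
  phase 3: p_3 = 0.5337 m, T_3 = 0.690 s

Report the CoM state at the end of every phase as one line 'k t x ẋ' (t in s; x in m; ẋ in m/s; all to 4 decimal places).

1 0.3430 0.1207 0.6240
2 0.8200 0.3956 0.7499
3 1.5100 0.9504 1.4789

phase 1: p=-0.0681, T=0.343, ωT=1.112212, cosh=1.684954, sinh=1.356123; start (x,ẋ)=(-0.011000, 0.221300) → end (x,ẋ)=(0.120663, 0.623970)
phase 2: p=0.2282, T=0.477, ωT=1.546720, cosh=2.454494, sinh=2.241549; start (x,ẋ)=(0.120663, 0.623970) → end (x,ẋ)=(0.395590, 0.749905)
phase 3: p=0.5337, T=0.690, ωT=2.237394, cosh=4.737810, sinh=4.631074; start (x,ẋ)=(0.395590, 0.749905) → end (x,ẋ)=(0.950374, 1.478950)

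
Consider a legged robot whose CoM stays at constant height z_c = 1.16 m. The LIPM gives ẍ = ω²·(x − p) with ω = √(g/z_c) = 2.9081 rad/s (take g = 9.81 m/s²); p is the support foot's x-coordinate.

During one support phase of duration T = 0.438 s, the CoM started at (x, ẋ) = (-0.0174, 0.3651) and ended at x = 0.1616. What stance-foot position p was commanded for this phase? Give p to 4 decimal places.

ωT = 2.9081·0.438 = 1.273748; cosh(ωT) = 1.927002, sinh(ωT) = 1.647221
x(T) = p + (x₀−p)·cosh(ωT) + (ẋ₀/ω)·sinh(ωT) ⇒ p·(1 − cosh) = x(T) − x₀·cosh − (ẋ₀/ω)·sinh
numerator   = 0.1616 − (-0.0174)·1.927002 − (0.3651/2.9081)·1.647221 = -0.011672
denominator = 1 − 1.927002 = -0.927002
p = -0.011672 / -0.927002 = 0.0126

p = 0.0126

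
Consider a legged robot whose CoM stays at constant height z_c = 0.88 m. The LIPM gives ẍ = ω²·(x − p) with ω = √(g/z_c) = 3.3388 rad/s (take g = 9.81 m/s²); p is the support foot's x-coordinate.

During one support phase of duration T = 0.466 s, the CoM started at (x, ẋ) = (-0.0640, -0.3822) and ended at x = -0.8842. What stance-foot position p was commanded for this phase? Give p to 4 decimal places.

ωT = 3.3388·0.466 = 1.555881; cosh(ωT) = 2.475131, sinh(ωT) = 2.264128
x(T) = p + (x₀−p)·cosh(ωT) + (ẋ₀/ω)·sinh(ωT) ⇒ p·(1 − cosh) = x(T) − x₀·cosh − (ẋ₀/ω)·sinh
numerator   = -0.8842 − (-0.0640)·2.475131 − (-0.3822/3.3388)·2.264128 = -0.466612
denominator = 1 − 2.475131 = -1.475131
p = -0.466612 / -1.475131 = 0.3163

p = 0.3163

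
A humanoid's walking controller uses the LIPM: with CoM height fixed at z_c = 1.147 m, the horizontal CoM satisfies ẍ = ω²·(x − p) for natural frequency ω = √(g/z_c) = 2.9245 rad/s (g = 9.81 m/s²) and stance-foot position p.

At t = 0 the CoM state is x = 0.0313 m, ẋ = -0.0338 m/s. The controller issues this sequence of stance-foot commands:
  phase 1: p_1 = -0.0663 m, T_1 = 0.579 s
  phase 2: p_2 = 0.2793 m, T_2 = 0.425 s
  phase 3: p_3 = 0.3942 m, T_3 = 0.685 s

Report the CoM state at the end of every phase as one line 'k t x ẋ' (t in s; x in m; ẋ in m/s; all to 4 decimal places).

phase 1: p=-0.0663, T=0.579, ωT=1.693285, cosh=2.810615, sinh=2.626701; start (x,ẋ)=(0.031300, -0.033800) → end (x,ẋ)=(0.177658, 0.654744)
phase 2: p=0.2793, T=0.425, ωT=1.242913, cosh=1.877118, sinh=1.588575; start (x,ẋ)=(0.177658, 0.654744) → end (x,ẋ)=(0.444159, 0.756823)
phase 3: p=0.3942, T=0.685, ωT=2.003283, cosh=3.774121, sinh=3.639229; start (x,ẋ)=(0.444159, 0.756823) → end (x,ẋ)=(1.524538, 3.388055)

1 0.5790 0.1777 0.6547
2 1.0040 0.4442 0.7568
3 1.6890 1.5245 3.3881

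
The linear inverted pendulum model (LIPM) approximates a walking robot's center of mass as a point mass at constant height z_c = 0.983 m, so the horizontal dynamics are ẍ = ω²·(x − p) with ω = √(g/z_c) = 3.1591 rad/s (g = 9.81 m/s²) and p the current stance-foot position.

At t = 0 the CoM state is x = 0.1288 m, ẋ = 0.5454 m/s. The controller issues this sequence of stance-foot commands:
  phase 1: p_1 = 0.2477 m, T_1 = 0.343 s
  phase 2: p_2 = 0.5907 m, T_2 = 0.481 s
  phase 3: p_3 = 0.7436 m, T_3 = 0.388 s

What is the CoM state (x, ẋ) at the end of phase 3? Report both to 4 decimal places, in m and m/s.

phase 1: p=0.2477, T=0.343, ωT=1.083571, cosh=1.646800, sinh=1.308415; start (x,ẋ)=(0.128800, 0.545400) → end (x,ẋ)=(0.277786, 0.406702)
phase 2: p=0.5907, T=0.481, ωT=1.519527, cosh=2.394439, sinh=2.175624; start (x,ẋ)=(0.277786, 0.406702) → end (x,ẋ)=(0.121535, -1.176842)
phase 3: p=0.7436, T=0.388, ωT=1.225731, cosh=1.850099, sinh=1.556556; start (x,ẋ)=(0.121535, -1.176842) → end (x,ẋ)=(-0.987137, -5.236165)

x = -0.9871, ẋ = -5.2362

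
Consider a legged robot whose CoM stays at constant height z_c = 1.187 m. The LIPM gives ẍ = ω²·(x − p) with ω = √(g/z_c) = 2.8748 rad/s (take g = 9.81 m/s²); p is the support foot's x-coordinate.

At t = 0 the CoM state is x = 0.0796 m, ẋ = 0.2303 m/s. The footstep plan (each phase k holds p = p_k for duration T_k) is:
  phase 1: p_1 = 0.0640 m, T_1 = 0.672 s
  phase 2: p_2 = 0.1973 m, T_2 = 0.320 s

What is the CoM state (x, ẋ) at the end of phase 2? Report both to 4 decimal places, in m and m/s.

x = 0.8304, ẋ = 1.9836

phase 1: p=0.0640, T=0.672, ωT=1.931866, cosh=3.523626, sinh=3.378749; start (x,ẋ)=(0.079600, 0.230300) → end (x,ẋ)=(0.389640, 0.963018)
phase 2: p=0.1973, T=0.320, ωT=0.919936, cosh=1.453837, sinh=1.055293; start (x,ẋ)=(0.389640, 0.963018) → end (x,ẋ)=(0.830439, 1.983583)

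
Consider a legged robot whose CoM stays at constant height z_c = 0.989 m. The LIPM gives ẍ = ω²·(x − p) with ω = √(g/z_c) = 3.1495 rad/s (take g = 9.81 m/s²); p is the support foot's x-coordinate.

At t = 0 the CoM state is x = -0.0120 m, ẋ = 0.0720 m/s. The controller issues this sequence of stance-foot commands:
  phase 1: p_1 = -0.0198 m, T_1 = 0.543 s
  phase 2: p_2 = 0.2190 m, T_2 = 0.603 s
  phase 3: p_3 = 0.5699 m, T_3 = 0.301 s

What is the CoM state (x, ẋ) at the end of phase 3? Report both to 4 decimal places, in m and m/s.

x = -0.5547, ẋ = -3.0696

phase 1: p=-0.0198, T=0.543, ωT=1.710179, cosh=2.855391, sinh=2.674557; start (x,ẋ)=(-0.012000, 0.072000) → end (x,ẋ)=(0.063614, 0.271292)
phase 2: p=0.2190, T=0.603, ωT=1.899149, cosh=3.414950, sinh=3.265254; start (x,ẋ)=(0.063614, 0.271292) → end (x,ẋ)=(-0.030371, -0.671524)
phase 3: p=0.5699, T=0.301, ωT=0.947999, cosh=1.484029, sinh=1.096513; start (x,ẋ)=(-0.030371, -0.671524) → end (x,ẋ)=(-0.554714, -3.069580)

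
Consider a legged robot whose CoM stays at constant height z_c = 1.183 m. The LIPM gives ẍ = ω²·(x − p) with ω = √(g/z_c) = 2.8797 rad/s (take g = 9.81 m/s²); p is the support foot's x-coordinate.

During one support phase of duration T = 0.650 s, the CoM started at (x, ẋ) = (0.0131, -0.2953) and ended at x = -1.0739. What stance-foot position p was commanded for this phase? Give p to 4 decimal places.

p = 0.3404

ωT = 2.8797·0.650 = 1.871805; cosh(ωT) = 3.326932, sinh(ωT) = 3.173086
x(T) = p + (x₀−p)·cosh(ωT) + (ẋ₀/ω)·sinh(ωT) ⇒ p·(1 − cosh) = x(T) − x₀·cosh − (ẋ₀/ω)·sinh
numerator   = -1.0739 − (0.0131)·3.326932 − (-0.2953/2.8797)·3.173086 = -0.792097
denominator = 1 − 3.326932 = -2.326932
p = -0.792097 / -2.326932 = 0.3404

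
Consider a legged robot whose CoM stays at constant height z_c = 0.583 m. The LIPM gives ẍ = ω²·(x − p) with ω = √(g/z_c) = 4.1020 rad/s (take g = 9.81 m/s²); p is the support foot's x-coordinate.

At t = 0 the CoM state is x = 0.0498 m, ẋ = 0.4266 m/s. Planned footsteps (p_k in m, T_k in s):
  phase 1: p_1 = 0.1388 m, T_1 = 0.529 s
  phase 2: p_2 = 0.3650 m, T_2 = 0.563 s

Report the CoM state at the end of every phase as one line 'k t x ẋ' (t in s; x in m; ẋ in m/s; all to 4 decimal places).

1 0.5290 0.1935 0.3146
2 1.0920 -0.1248 -1.9081

phase 1: p=0.1388, T=0.529, ωT=2.169958, cosh=4.436049, sinh=4.321867; start (x,ẋ)=(0.049800, 0.426600) → end (x,ẋ)=(0.193457, 0.314600)
phase 2: p=0.3650, T=0.563, ωT=2.309426, cosh=5.083981, sinh=4.984663; start (x,ẋ)=(0.193457, 0.314600) → end (x,ẋ)=(-0.124824, -1.908127)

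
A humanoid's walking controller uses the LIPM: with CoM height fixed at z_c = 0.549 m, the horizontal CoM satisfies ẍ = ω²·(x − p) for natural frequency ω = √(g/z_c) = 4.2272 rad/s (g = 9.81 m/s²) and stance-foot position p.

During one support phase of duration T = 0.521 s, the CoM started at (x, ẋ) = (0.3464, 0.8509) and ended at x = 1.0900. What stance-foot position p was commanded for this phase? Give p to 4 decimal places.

p = 0.3899

ωT = 4.2272·0.521 = 2.202371; cosh(ωT) = 4.578490, sinh(ωT) = 4.467949
x(T) = p + (x₀−p)·cosh(ωT) + (ẋ₀/ω)·sinh(ωT) ⇒ p·(1 − cosh) = x(T) − x₀·cosh − (ẋ₀/ω)·sinh
numerator   = 1.0900 − (0.3464)·4.578490 − (0.8509/4.2272)·4.467949 = -1.395350
denominator = 1 − 4.578490 = -3.578490
p = -1.395350 / -3.578490 = 0.3899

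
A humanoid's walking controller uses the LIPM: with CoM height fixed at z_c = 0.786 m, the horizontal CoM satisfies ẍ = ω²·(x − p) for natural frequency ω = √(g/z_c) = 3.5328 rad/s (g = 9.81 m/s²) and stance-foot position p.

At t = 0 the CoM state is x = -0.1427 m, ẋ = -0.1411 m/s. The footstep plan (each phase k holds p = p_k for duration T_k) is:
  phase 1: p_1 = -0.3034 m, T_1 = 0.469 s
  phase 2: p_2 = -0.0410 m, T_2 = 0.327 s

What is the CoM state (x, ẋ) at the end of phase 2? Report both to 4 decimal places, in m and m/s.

phase 1: p=-0.3034, T=0.469, ωT=1.656883, cosh=2.716838, sinh=2.526106; start (x,ẋ)=(-0.142700, -0.141100) → end (x,ẋ)=(0.032303, 1.050777)
phase 2: p=-0.0410, T=0.327, ωT=1.155226, cosh=1.744863, sinh=1.429877; start (x,ẋ)=(0.032303, 1.050777) → end (x,ẋ)=(0.512199, 2.203752)

x = 0.5122, ẋ = 2.2038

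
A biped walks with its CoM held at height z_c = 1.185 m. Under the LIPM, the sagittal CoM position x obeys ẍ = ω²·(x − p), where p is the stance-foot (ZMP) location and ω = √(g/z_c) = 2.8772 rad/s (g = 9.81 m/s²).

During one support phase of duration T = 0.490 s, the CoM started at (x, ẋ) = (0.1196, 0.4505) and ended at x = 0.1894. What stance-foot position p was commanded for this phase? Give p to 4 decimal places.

p = 0.3177

ωT = 2.8772·0.490 = 1.409828; cosh(ωT) = 2.169718, sinh(ωT) = 1.925533
x(T) = p + (x₀−p)·cosh(ωT) + (ẋ₀/ω)·sinh(ωT) ⇒ p·(1 − cosh) = x(T) − x₀·cosh − (ẋ₀/ω)·sinh
numerator   = 0.1894 − (0.1196)·2.169718 − (0.4505/2.8772)·1.925533 = -0.371590
denominator = 1 − 2.169718 = -1.169718
p = -0.371590 / -1.169718 = 0.3177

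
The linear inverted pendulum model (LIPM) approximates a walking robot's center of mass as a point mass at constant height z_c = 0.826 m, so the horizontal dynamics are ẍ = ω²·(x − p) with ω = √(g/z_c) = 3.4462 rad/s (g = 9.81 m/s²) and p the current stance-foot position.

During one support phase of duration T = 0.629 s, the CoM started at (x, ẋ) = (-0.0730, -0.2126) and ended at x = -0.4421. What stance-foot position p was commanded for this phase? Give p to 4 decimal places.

ωT = 3.4462·0.629 = 2.167660; cosh(ωT) = 4.426128, sinh(ωT) = 4.311683
x(T) = p + (x₀−p)·cosh(ωT) + (ẋ₀/ω)·sinh(ωT) ⇒ p·(1 − cosh) = x(T) − x₀·cosh − (ẋ₀/ω)·sinh
numerator   = -0.4421 − (-0.0730)·4.426128 − (-0.2126/3.4462)·4.311683 = 0.147000
denominator = 1 − 4.426128 = -3.426128
p = 0.147000 / -3.426128 = -0.0429

p = -0.0429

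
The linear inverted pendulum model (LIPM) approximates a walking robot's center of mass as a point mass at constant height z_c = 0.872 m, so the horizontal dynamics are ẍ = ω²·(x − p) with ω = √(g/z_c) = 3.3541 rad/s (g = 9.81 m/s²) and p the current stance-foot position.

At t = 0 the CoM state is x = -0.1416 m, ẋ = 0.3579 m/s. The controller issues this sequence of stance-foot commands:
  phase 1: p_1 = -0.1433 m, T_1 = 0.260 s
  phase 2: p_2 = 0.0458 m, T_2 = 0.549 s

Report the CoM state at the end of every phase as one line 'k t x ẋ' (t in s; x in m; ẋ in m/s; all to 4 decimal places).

1 0.2600 -0.0356 0.5085
2 0.8090 0.2486 0.8042

phase 1: p=-0.1433, T=0.260, ωT=0.872066, cosh=1.404967, sinh=0.986880; start (x,ẋ)=(-0.141600, 0.357900) → end (x,ẋ)=(-0.035606, 0.508465)
phase 2: p=0.0458, T=0.549, ωT=1.841401, cosh=3.231980, sinh=3.073385; start (x,ẋ)=(-0.035606, 0.508465) → end (x,ẋ)=(0.248606, 0.804177)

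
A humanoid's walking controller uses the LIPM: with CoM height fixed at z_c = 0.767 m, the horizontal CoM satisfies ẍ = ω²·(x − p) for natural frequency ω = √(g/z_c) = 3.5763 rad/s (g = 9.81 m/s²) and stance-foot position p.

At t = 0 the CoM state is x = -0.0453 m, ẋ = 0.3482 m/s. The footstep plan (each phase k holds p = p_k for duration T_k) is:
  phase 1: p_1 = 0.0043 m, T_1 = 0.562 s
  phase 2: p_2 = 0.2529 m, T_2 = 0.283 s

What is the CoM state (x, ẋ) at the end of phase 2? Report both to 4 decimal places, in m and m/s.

x = 0.3525, ẋ = 0.7049

phase 1: p=0.0043, T=0.562, ωT=2.009881, cosh=3.798215, sinh=3.664211; start (x,ẋ)=(-0.045300, 0.348200) → end (x,ẋ)=(0.172668, 0.672565)
phase 2: p=0.2529, T=0.283, ωT=1.012093, cosh=1.557405, sinh=1.193948; start (x,ẋ)=(0.172668, 0.672565) → end (x,ẋ)=(0.352482, 0.704871)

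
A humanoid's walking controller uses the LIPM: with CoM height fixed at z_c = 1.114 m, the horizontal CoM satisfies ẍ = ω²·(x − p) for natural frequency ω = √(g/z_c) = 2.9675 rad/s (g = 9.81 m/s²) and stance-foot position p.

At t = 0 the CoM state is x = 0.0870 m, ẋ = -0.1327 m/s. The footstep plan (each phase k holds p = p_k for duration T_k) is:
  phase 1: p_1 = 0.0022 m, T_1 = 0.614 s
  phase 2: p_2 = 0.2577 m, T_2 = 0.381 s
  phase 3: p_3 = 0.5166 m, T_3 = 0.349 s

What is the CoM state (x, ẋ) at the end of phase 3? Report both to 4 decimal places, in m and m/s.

x = 0.0593, ẋ = -1.0044

phase 1: p=0.0022, T=0.614, ωT=1.822045, cosh=3.173094, sinh=3.011399; start (x,ẋ)=(0.087000, -0.132700) → end (x,ẋ)=(0.136615, 0.336731)
phase 2: p=0.2577, T=0.381, ωT=1.130617, cosh=1.710201, sinh=1.387367; start (x,ẋ)=(0.136615, 0.336731) → end (x,ẋ)=(0.208049, 0.077370)
phase 3: p=0.5166, T=0.349, ωT=1.035657, cosh=1.585975, sinh=1.230982; start (x,ẋ)=(0.208049, 0.077370) → end (x,ẋ)=(0.059341, -1.004409)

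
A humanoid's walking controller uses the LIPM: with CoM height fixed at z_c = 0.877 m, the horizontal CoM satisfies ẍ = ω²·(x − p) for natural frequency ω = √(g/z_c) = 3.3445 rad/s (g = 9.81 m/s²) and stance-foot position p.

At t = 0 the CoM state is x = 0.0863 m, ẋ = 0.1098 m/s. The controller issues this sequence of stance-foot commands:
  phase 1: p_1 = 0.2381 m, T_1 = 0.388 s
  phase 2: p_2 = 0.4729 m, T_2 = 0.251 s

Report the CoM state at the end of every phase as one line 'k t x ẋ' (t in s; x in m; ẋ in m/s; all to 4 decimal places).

phase 1: p=0.2381, T=0.388, ωT=1.297666, cosh=1.966956, sinh=1.693787; start (x,ẋ)=(0.086300, 0.109800) → end (x,ẋ)=(-0.004877, -0.643956)
phase 2: p=0.4729, T=0.251, ωT=0.839469, cosh=1.373539, sinh=0.941599; start (x,ẋ)=(-0.004877, -0.643956) → end (x,ẋ)=(-0.364642, -2.389103)

1 0.3880 -0.0049 -0.6440
2 0.6390 -0.3646 -2.3891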